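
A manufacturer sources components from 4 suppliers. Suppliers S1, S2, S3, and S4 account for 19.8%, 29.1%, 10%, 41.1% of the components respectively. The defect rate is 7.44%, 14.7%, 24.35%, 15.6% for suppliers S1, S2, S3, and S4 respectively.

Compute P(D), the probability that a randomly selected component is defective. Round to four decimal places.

0.1460

P(D) = P(D|S1)·P(S1) + P(D|S2)·P(S2) + P(D|S3)·P(S3) + P(D|S4)·P(S4)
      = 0.0744·0.198 + 0.147·0.291 + 0.2435·0.1 + 0.156·0.411
      = 0.0147312 + 0.042777 + 0.02435 + 0.064116 = 0.1459742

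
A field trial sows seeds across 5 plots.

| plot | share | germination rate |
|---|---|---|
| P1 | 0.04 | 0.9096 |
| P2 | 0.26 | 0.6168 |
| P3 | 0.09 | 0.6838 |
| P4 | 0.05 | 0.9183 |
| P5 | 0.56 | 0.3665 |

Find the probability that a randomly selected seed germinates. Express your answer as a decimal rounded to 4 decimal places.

By the law of total probability,
P(G) = P(G|P1)·P(P1) + P(G|P2)·P(P2) + P(G|P3)·P(P3) + P(G|P4)·P(P4) + P(G|P5)·P(P5)
      = 0.9096·0.04 + 0.6168·0.26 + 0.6838·0.09 + 0.9183·0.05 + 0.3665·0.56
      = 0.036384 + 0.160368 + 0.061542 + 0.045915 + 0.20524 = 0.509449

P(G) ≈ 0.5094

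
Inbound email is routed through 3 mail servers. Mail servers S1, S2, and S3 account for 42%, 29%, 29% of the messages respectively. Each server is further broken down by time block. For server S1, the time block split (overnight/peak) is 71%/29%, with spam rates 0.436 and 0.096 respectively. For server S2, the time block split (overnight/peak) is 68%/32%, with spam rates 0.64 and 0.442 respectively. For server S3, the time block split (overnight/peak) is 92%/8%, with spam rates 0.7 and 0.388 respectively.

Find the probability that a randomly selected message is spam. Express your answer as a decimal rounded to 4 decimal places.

P(S|S1) = 0.71·0.436 + 0.29·0.096 = 0.30956 + 0.02784 = 0.3374
P(S|S2) = 0.68·0.64 + 0.32·0.442 = 0.4352 + 0.14144 = 0.57664
P(S|S3) = 0.92·0.7 + 0.08·0.388 = 0.644 + 0.03104 = 0.67504
Then overall,
P(S) = 0.42·0.3374 + 0.29·0.57664 + 0.29·0.67504
      = 0.141708 + 0.1672256 + 0.1957616 = 0.5046952

0.5047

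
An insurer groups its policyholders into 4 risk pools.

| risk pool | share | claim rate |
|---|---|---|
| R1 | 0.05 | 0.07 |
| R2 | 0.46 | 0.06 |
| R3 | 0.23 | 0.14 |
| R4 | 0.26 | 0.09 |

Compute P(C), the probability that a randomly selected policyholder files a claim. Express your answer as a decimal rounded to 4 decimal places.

0.0867

P(C) = P(C|R1)·P(R1) + P(C|R2)·P(R2) + P(C|R3)·P(R3) + P(C|R4)·P(R4)
      = 0.07·0.05 + 0.06·0.46 + 0.14·0.23 + 0.09·0.26
      = 0.0035 + 0.0276 + 0.0322 + 0.0234 = 0.0867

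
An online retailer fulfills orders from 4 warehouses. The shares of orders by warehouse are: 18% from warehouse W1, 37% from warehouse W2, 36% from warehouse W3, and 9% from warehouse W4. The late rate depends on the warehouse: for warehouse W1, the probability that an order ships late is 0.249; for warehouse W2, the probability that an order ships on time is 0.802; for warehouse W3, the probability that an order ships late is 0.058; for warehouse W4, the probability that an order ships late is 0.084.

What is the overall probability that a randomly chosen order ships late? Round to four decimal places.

0.1465

P(L|W2) = 1 − 0.802 = 0.198.
P(L) = P(L|W1)·P(W1) + P(L|W2)·P(W2) + P(L|W3)·P(W3) + P(L|W4)·P(W4)
      = 0.249·0.18 + 0.198·0.37 + 0.058·0.36 + 0.084·0.09
      = 0.04482 + 0.07326 + 0.02088 + 0.00756 = 0.14652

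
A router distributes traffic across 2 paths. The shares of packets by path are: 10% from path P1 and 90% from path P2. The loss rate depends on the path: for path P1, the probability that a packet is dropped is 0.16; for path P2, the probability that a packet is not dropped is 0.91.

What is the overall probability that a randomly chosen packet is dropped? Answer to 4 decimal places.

P(L|P2) = 1 − 0.91 = 0.09.
P(L) = P(L|P1)·P(P1) + P(L|P2)·P(P2)
      = 0.16·0.1 + 0.09·0.9
      = 0.016 + 0.081 = 0.097

P(L) ≈ 0.0970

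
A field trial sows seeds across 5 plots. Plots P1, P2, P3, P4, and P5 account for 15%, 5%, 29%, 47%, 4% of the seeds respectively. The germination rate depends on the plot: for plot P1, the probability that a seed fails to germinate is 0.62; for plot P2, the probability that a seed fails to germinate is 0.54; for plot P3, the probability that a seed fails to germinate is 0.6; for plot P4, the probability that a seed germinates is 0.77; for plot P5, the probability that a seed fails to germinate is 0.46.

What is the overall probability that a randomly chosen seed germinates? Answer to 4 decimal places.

P(G) ≈ 0.5795

P(G|P1) = 1 − 0.62 = 0.38.
P(G|P2) = 1 − 0.54 = 0.46.
P(G|P3) = 1 − 0.6 = 0.4.
P(G|P5) = 1 − 0.46 = 0.54.
Summing over the partition,
P(G) = P(G|P1)·P(P1) + P(G|P2)·P(P2) + P(G|P3)·P(P3) + P(G|P4)·P(P4) + P(G|P5)·P(P5)
      = 0.38·0.15 + 0.46·0.05 + 0.4·0.29 + 0.77·0.47 + 0.54·0.04
      = 0.057 + 0.023 + 0.116 + 0.3619 + 0.0216 = 0.5795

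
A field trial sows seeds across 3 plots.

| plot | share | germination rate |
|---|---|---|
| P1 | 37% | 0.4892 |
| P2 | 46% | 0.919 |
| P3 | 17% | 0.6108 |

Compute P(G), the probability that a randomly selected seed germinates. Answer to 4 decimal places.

P(G) = P(G|P1)·P(P1) + P(G|P2)·P(P2) + P(G|P3)·P(P3)
      = 0.4892·0.37 + 0.919·0.46 + 0.6108·0.17
      = 0.181004 + 0.42274 + 0.103836 = 0.70758

P(G) ≈ 0.7076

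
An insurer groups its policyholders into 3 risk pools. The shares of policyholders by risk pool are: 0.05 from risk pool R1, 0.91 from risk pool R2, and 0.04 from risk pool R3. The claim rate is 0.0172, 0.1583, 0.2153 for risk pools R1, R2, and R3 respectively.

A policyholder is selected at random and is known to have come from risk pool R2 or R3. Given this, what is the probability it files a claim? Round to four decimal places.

Let S = {R2, R3}.
P(S) = 0.91 + 0.04 = 0.95.
P(C ∩ S) = 0.1583·0.91 + 0.2153·0.04 = 0.144053 + 0.008612 = 0.152665.
P(C | S) = 0.152665 / 0.95 = 0.160700…

0.1607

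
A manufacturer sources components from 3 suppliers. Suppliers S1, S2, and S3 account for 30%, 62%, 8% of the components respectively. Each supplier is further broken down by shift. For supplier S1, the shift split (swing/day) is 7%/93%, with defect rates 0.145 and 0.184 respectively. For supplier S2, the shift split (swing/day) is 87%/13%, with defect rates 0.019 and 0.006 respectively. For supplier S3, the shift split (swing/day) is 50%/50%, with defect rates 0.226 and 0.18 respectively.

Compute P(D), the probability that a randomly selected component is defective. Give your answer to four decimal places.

P(D|S1) = 0.07·0.145 + 0.93·0.184 = 0.01015 + 0.17112 = 0.18127
P(D|S2) = 0.87·0.019 + 0.13·0.006 = 0.01653 + 0.00078 = 0.01731
P(D|S3) = 0.5·0.226 + 0.5·0.18 = 0.113 + 0.09 = 0.203
By total probability over the outer partition,
P(D) = 0.3·0.18127 + 0.62·0.01731 + 0.08·0.203
      = 0.054381 + 0.0107322 + 0.01624 = 0.0813532

P(D) ≈ 0.0814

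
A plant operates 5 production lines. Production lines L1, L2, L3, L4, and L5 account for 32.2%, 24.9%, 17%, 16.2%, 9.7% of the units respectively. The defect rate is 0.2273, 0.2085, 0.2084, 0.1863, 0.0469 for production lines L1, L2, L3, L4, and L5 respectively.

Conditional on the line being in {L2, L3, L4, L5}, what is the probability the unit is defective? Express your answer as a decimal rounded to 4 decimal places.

Let S = {L2, L3, L4, L5}.
P(S) = 0.249 + 0.17 + 0.162 + 0.097 = 0.678.
P(D ∩ S) = 0.2085·0.249 + 0.2084·0.17 + 0.1863·0.162 + 0.0469·0.097 = 0.0519165 + 0.035428 + 0.0301806 + 0.0045493 = 0.1220744.
P(D | S) = 0.1220744 / 0.678 = 0.180051…

0.1801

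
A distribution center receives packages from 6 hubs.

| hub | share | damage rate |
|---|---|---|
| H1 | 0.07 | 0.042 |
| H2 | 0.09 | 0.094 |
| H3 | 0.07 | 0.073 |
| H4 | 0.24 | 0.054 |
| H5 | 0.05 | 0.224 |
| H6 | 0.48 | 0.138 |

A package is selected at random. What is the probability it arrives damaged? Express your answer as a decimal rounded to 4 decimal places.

P(D) ≈ 0.1069

Summing over the partition,
P(D) = P(D|H1)·P(H1) + P(D|H2)·P(H2) + P(D|H3)·P(H3) + P(D|H4)·P(H4) + P(D|H5)·P(H5) + P(D|H6)·P(H6)
      = 0.042·0.07 + 0.094·0.09 + 0.073·0.07 + 0.054·0.24 + 0.224·0.05 + 0.138·0.48
      = 0.00294 + 0.00846 + 0.00511 + 0.01296 + 0.0112 + 0.06624 = 0.10691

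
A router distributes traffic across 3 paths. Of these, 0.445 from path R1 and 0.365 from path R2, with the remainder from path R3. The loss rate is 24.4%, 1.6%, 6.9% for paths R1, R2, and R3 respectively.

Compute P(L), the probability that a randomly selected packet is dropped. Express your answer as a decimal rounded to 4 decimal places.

P(L) ≈ 0.1275

P(R3) = 1 − (0.445 + 0.365) = 0.19.
Summing over the partition,
P(L) = P(L|R1)·P(R1) + P(L|R2)·P(R2) + P(L|R3)·P(R3)
      = 0.244·0.445 + 0.016·0.365 + 0.069·0.19
      = 0.10858 + 0.00584 + 0.01311 = 0.12753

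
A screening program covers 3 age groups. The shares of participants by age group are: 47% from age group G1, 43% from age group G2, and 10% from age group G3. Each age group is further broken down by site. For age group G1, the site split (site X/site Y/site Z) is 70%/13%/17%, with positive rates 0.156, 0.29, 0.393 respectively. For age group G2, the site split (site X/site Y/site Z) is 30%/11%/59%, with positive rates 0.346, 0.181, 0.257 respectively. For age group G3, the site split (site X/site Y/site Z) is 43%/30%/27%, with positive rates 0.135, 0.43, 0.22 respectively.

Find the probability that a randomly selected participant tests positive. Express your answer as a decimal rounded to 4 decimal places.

P(T|G1) = 0.7·0.156 + 0.13·0.29 + 0.17·0.393 = 0.1092 + 0.0377 + 0.06681 = 0.21371
P(T|G2) = 0.3·0.346 + 0.11·0.181 + 0.59·0.257 = 0.1038 + 0.01991 + 0.15163 = 0.27534
P(T|G3) = 0.43·0.135 + 0.3·0.43 + 0.27·0.22 = 0.05805 + 0.129 + 0.0594 = 0.24645
By total probability over the outer partition,
P(T) = 0.47·0.21371 + 0.43·0.27534 + 0.1·0.24645
      = 0.1004437 + 0.1183962 + 0.024645 = 0.2434849

P(T) ≈ 0.2435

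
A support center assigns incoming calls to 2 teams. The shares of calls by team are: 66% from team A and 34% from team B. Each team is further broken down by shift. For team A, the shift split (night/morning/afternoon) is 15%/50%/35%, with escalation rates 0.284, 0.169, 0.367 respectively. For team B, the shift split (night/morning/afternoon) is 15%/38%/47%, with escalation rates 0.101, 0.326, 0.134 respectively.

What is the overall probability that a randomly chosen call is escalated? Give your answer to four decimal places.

P(E|A) = 0.15·0.284 + 0.5·0.169 + 0.35·0.367 = 0.0426 + 0.0845 + 0.12845 = 0.25555
P(E|B) = 0.15·0.101 + 0.38·0.326 + 0.47·0.134 = 0.01515 + 0.12388 + 0.06298 = 0.20201
Then overall,
P(E) = 0.66·0.25555 + 0.34·0.20201
      = 0.168663 + 0.0686834 = 0.2373464

P(E) ≈ 0.2373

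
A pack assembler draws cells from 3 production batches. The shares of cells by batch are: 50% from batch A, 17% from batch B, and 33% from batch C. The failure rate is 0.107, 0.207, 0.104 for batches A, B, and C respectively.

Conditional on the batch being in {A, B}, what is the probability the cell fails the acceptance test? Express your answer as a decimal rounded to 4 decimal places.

Let S = {A, B}.
P(S) = 0.5 + 0.17 = 0.67.
P(F ∩ S) = 0.107·0.5 + 0.207·0.17 = 0.0535 + 0.03519 = 0.08869.
P(F | S) = 0.08869 / 0.67 = 0.132373…

P(F|S) ≈ 0.1324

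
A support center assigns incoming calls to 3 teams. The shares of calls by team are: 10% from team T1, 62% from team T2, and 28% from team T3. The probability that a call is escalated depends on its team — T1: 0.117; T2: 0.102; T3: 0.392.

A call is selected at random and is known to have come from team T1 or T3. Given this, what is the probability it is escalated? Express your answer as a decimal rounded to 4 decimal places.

Let S = {T1, T3}.
P(S) = 0.1 + 0.28 = 0.38.
P(E ∩ S) = 0.117·0.1 + 0.392·0.28 = 0.0117 + 0.10976 = 0.12146.
P(E | S) = 0.12146 / 0.38 = 0.319632…

0.3196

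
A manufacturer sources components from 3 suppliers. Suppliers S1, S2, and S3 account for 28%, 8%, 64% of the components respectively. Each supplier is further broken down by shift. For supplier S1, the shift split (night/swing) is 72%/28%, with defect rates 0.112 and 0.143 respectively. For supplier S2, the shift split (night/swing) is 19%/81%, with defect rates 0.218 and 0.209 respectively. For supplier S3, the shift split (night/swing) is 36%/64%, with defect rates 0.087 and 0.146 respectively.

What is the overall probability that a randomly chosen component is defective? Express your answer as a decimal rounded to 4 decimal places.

P(D|S1) = 0.72·0.112 + 0.28·0.143 = 0.08064 + 0.04004 = 0.12068
P(D|S2) = 0.19·0.218 + 0.81·0.209 = 0.04142 + 0.16929 = 0.21071
P(D|S3) = 0.36·0.087 + 0.64·0.146 = 0.03132 + 0.09344 = 0.12476
Then overall,
P(D) = 0.28·0.12068 + 0.08·0.21071 + 0.64·0.12476
      = 0.0337904 + 0.0168568 + 0.0798464 = 0.1304936

P(D) ≈ 0.1305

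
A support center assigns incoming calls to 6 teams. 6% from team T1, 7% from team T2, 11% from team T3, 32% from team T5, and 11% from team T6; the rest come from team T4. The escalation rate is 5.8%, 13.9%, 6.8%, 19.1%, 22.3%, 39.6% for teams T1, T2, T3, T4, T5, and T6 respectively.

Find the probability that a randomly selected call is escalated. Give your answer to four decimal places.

P(E) ≈ 0.1986

P(T4) = 1 − (0.06 + 0.07 + 0.11 + 0.32 + 0.11) = 0.33.
Summing over the partition,
P(E) = P(E|T1)·P(T1) + P(E|T2)·P(T2) + P(E|T3)·P(T3) + P(E|T4)·P(T4) + P(E|T5)·P(T5) + P(E|T6)·P(T6)
      = 0.058·0.06 + 0.139·0.07 + 0.068·0.11 + 0.191·0.33 + 0.223·0.32 + 0.396·0.11
      = 0.00348 + 0.00973 + 0.00748 + 0.06303 + 0.07136 + 0.04356 = 0.19864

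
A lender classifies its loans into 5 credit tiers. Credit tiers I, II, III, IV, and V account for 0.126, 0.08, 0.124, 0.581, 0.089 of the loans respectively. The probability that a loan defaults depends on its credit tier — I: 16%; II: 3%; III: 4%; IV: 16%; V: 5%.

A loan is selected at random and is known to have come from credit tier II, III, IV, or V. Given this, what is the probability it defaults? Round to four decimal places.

P(D|S) ≈ 0.1199

Let S = {II, III, IV, V}.
P(S) = 0.08 + 0.124 + 0.581 + 0.089 = 0.874.
P(D ∩ S) = 0.03·0.08 + 0.04·0.124 + 0.16·0.581 + 0.05·0.089 = 0.0024 + 0.00496 + 0.09296 + 0.00445 = 0.10477.
P(D | S) = 0.10477 / 0.874 = 0.119874…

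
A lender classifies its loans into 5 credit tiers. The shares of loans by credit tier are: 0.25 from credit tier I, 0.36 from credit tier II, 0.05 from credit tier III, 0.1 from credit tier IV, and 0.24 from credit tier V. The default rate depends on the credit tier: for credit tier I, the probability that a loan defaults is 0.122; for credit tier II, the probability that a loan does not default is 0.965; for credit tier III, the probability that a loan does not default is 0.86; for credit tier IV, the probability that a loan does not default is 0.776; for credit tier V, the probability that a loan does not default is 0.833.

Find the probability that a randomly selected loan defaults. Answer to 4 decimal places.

P(D|II) = 1 − 0.965 = 0.035.
P(D|III) = 1 − 0.86 = 0.14.
P(D|IV) = 1 − 0.776 = 0.224.
P(D|V) = 1 − 0.833 = 0.167.
P(D) = P(D|I)·P(I) + P(D|II)·P(II) + P(D|III)·P(III) + P(D|IV)·P(IV) + P(D|V)·P(V)
      = 0.122·0.25 + 0.035·0.36 + 0.14·0.05 + 0.224·0.1 + 0.167·0.24
      = 0.0305 + 0.0126 + 0.007 + 0.0224 + 0.04008 = 0.11258

P(D) ≈ 0.1126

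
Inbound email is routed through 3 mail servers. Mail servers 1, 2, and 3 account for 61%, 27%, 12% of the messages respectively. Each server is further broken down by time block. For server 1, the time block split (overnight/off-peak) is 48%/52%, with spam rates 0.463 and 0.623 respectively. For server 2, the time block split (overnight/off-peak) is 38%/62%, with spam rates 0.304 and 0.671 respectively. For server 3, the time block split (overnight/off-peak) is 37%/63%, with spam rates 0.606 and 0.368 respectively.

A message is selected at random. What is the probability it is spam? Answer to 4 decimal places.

P(S|1) = 0.48·0.463 + 0.52·0.623 = 0.22224 + 0.32396 = 0.5462
P(S|2) = 0.38·0.304 + 0.62·0.671 = 0.11552 + 0.41602 = 0.53154
P(S|3) = 0.37·0.606 + 0.63·0.368 = 0.22422 + 0.23184 = 0.45606
By total probability over the outer partition,
P(S) = 0.61·0.5462 + 0.27·0.53154 + 0.12·0.45606
      = 0.333182 + 0.1435158 + 0.0547272 = 0.531425

P(S) ≈ 0.5314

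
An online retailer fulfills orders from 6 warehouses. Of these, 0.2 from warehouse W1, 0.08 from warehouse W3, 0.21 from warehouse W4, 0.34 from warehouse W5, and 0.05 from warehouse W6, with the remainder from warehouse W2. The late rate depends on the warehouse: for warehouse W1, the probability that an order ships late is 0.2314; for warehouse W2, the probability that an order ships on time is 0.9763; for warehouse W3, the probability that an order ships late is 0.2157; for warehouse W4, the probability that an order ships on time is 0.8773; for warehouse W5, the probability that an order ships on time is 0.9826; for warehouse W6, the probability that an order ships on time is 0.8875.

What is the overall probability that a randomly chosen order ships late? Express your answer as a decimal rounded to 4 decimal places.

P(L) ≈ 0.1037

P(W2) = 1 − (0.2 + 0.08 + 0.21 + 0.34 + 0.05) = 0.12.
P(L|W2) = 1 − 0.9763 = 0.0237.
P(L|W4) = 1 − 0.8773 = 0.1227.
P(L|W5) = 1 − 0.9826 = 0.0174.
P(L|W6) = 1 − 0.8875 = 0.1125.
P(L) = P(L|W1)·P(W1) + P(L|W2)·P(W2) + P(L|W3)·P(W3) + P(L|W4)·P(W4) + P(L|W5)·P(W5) + P(L|W6)·P(W6)
      = 0.2314·0.2 + 0.0237·0.12 + 0.2157·0.08 + 0.1227·0.21 + 0.0174·0.34 + 0.1125·0.05
      = 0.04628 + 0.002844 + 0.017256 + 0.025767 + 0.005916 + 0.005625 = 0.103688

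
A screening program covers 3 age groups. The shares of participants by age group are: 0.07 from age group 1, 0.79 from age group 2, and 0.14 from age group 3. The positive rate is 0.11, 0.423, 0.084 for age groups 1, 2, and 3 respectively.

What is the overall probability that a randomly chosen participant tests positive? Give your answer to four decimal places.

P(T) = P(T|1)·P(1) + P(T|2)·P(2) + P(T|3)·P(3)
      = 0.11·0.07 + 0.423·0.79 + 0.084·0.14
      = 0.0077 + 0.33417 + 0.01176 = 0.35363

0.3536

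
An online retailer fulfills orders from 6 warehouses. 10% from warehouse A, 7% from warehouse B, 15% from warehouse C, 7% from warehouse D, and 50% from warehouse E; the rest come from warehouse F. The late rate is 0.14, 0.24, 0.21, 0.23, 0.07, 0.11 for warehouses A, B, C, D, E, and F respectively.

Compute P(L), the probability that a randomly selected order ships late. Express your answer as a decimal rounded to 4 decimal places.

0.1255

P(F) = 1 − (0.1 + 0.07 + 0.15 + 0.07 + 0.5) = 0.11.
P(L) = P(L|A)·P(A) + P(L|B)·P(B) + P(L|C)·P(C) + P(L|D)·P(D) + P(L|E)·P(E) + P(L|F)·P(F)
      = 0.14·0.1 + 0.24·0.07 + 0.21·0.15 + 0.23·0.07 + 0.07·0.5 + 0.11·0.11
      = 0.014 + 0.0168 + 0.0315 + 0.0161 + 0.035 + 0.0121 = 0.1255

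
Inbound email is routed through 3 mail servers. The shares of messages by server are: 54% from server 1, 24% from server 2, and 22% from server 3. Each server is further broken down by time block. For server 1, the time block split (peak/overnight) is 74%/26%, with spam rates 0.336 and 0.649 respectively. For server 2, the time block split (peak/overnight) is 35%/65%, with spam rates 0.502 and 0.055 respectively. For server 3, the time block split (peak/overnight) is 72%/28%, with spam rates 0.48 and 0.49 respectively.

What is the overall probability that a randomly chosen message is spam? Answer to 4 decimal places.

P(S|1) = 0.74·0.336 + 0.26·0.649 = 0.24864 + 0.16874 = 0.41738
P(S|2) = 0.35·0.502 + 0.65·0.055 = 0.1757 + 0.03575 = 0.21145
P(S|3) = 0.72·0.48 + 0.28·0.49 = 0.3456 + 0.1372 = 0.4828
By total probability over the outer partition,
P(S) = 0.54·0.41738 + 0.24·0.21145 + 0.22·0.4828
      = 0.2253852 + 0.050748 + 0.106216 = 0.3823492

0.3823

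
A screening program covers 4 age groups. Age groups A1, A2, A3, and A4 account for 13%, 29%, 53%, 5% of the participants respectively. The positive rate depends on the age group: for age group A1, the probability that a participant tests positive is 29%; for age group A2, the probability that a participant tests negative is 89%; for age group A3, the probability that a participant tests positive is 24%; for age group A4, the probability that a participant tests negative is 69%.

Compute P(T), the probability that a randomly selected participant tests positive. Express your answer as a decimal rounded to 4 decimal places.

0.2123

P(T|A2) = 1 − 0.89 = 0.11.
P(T|A4) = 1 − 0.69 = 0.31.
Summing over the partition,
P(T) = P(T|A1)·P(A1) + P(T|A2)·P(A2) + P(T|A3)·P(A3) + P(T|A4)·P(A4)
      = 0.29·0.13 + 0.11·0.29 + 0.24·0.53 + 0.31·0.05
      = 0.0377 + 0.0319 + 0.1272 + 0.0155 = 0.2123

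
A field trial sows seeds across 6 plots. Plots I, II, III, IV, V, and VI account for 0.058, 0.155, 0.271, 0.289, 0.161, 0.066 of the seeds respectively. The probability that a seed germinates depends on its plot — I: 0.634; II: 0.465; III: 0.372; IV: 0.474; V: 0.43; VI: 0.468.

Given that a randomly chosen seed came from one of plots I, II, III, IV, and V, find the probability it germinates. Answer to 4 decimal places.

Let S = {I, II, III, IV, V}.
P(S) = 0.058 + 0.155 + 0.271 + 0.289 + 0.161 = 0.934.
P(G ∩ S) = 0.634·0.058 + 0.465·0.155 + 0.372·0.271 + 0.474·0.289 + 0.43·0.161 = 0.036772 + 0.072075 + 0.100812 + 0.136986 + 0.06923 = 0.415875.
P(G | S) = 0.415875 / 0.934 = 0.445262…

P(G|S) ≈ 0.4453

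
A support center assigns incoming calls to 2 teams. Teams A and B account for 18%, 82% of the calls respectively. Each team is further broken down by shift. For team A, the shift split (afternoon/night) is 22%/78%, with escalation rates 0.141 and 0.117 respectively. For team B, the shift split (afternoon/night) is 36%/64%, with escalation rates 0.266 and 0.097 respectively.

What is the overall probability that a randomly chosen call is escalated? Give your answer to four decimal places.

P(E) ≈ 0.1514

P(E|A) = 0.22·0.141 + 0.78·0.117 = 0.03102 + 0.09126 = 0.12228
P(E|B) = 0.36·0.266 + 0.64·0.097 = 0.09576 + 0.06208 = 0.15784
By total probability over the outer partition,
P(E) = 0.18·0.12228 + 0.82·0.15784
      = 0.0220104 + 0.1294288 = 0.1514392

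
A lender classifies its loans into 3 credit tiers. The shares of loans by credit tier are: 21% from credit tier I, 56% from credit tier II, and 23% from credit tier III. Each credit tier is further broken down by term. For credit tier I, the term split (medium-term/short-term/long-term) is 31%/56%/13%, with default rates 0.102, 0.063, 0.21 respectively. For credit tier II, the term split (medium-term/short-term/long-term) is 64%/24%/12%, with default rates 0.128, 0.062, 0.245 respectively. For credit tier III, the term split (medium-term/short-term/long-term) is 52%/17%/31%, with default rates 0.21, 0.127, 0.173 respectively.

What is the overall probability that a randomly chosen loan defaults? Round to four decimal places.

P(D|I) = 0.31·0.102 + 0.56·0.063 + 0.13·0.21 = 0.03162 + 0.03528 + 0.0273 = 0.0942
P(D|II) = 0.64·0.128 + 0.24·0.062 + 0.12·0.245 = 0.08192 + 0.01488 + 0.0294 = 0.1262
P(D|III) = 0.52·0.21 + 0.17·0.127 + 0.31·0.173 = 0.1092 + 0.02159 + 0.05363 = 0.18442
Then overall,
P(D) = 0.21·0.0942 + 0.56·0.1262 + 0.23·0.18442
      = 0.019782 + 0.070672 + 0.0424166 = 0.1328706

0.1329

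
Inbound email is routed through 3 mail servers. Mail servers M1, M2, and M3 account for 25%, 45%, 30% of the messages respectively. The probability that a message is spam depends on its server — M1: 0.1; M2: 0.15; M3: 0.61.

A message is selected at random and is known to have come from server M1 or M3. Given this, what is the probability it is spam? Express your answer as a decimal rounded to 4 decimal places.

0.3782

Let J = {M1, M3}.
P(J) = 0.25 + 0.3 = 0.55.
P(S ∩ J) = 0.1·0.25 + 0.61·0.3 = 0.025 + 0.183 = 0.208.
P(S | J) = 0.208 / 0.55 = 0.378182…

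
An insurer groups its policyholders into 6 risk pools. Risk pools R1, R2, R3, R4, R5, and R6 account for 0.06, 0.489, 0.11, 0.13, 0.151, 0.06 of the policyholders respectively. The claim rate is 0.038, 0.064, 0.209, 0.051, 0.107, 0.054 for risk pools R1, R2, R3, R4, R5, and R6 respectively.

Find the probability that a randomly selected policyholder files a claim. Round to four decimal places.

P(C) ≈ 0.0826

P(C) = P(C|R1)·P(R1) + P(C|R2)·P(R2) + P(C|R3)·P(R3) + P(C|R4)·P(R4) + P(C|R5)·P(R5) + P(C|R6)·P(R6)
      = 0.038·0.06 + 0.064·0.489 + 0.209·0.11 + 0.051·0.13 + 0.107·0.151 + 0.054·0.06
      = 0.00228 + 0.031296 + 0.02299 + 0.00663 + 0.016157 + 0.00324 = 0.082593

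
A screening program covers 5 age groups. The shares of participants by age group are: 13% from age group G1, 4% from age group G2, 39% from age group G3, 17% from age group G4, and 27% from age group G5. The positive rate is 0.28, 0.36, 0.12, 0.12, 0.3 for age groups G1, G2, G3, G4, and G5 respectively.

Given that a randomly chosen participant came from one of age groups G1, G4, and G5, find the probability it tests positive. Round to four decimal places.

Let S = {G1, G4, G5}.
P(S) = 0.13 + 0.17 + 0.27 = 0.57.
P(T ∩ S) = 0.28·0.13 + 0.12·0.17 + 0.3·0.27 = 0.0364 + 0.0204 + 0.081 = 0.1378.
P(T | S) = 0.1378 / 0.57 = 0.241754…

P(T|S) ≈ 0.2418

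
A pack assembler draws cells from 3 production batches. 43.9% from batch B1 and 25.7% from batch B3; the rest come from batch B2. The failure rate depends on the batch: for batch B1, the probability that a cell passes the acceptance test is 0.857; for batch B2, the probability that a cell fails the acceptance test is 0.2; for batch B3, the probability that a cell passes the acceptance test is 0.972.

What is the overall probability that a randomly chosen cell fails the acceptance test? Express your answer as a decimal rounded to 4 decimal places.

0.1308

P(B2) = 1 − (0.439 + 0.257) = 0.304.
P(F|B1) = 1 − 0.857 = 0.143.
P(F|B3) = 1 − 0.972 = 0.028.
P(F) = P(F|B1)·P(B1) + P(F|B2)·P(B2) + P(F|B3)·P(B3)
      = 0.143·0.439 + 0.2·0.304 + 0.028·0.257
      = 0.062777 + 0.0608 + 0.007196 = 0.130773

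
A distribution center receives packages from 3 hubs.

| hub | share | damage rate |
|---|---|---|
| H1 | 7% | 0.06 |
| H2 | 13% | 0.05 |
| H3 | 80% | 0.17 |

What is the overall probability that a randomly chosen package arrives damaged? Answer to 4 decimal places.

0.1467

P(D) = P(D|H1)·P(H1) + P(D|H2)·P(H2) + P(D|H3)·P(H3)
      = 0.06·0.07 + 0.05·0.13 + 0.17·0.8
      = 0.0042 + 0.0065 + 0.136 = 0.1467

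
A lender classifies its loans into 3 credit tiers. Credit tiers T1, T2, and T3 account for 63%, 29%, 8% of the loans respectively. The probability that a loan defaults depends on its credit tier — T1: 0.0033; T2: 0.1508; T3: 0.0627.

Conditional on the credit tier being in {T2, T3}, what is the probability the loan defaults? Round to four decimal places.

Let S = {T2, T3}.
P(S) = 0.29 + 0.08 = 0.37.
P(D ∩ S) = 0.1508·0.29 + 0.0627·0.08 = 0.043732 + 0.005016 = 0.048748.
P(D | S) = 0.048748 / 0.37 = 0.131751…

P(D|S) ≈ 0.1318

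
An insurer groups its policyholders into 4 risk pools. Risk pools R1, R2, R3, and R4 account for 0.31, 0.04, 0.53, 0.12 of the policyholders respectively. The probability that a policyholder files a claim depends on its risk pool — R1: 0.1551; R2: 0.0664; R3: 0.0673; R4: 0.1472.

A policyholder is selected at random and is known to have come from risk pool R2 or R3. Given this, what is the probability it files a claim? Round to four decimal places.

0.0672

Let S = {R2, R3}.
P(S) = 0.04 + 0.53 = 0.57.
P(C ∩ S) = 0.0664·0.04 + 0.0673·0.53 = 0.002656 + 0.035669 = 0.038325.
P(C | S) = 0.038325 / 0.57 = 0.067237…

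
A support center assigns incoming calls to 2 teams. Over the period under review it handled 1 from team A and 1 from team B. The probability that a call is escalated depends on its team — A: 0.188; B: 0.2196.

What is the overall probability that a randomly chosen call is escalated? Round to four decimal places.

Total: 1 + 1 = 2.
P(A) = 1/2 = 0.5. P(B) = 1/2 = 0.5.
P(E) = P(E|A)·P(A) + P(E|B)·P(B)
      = 0.188·0.5 + 0.2196·0.5
      = 0.094 + 0.1098 = 0.2038

P(E) ≈ 0.2038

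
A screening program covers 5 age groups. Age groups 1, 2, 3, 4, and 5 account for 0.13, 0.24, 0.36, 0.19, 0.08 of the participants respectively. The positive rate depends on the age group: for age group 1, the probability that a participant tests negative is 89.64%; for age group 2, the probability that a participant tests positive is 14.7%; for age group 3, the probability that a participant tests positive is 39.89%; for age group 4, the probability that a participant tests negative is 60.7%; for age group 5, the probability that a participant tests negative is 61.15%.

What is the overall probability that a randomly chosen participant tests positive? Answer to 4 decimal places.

0.2981

P(T|1) = 1 − 0.8964 = 0.1036.
P(T|4) = 1 − 0.607 = 0.393.
P(T|5) = 1 − 0.6115 = 0.3885.
By the law of total probability,
P(T) = P(T|1)·P(1) + P(T|2)·P(2) + P(T|3)·P(3) + P(T|4)·P(4) + P(T|5)·P(5)
      = 0.1036·0.13 + 0.147·0.24 + 0.3989·0.36 + 0.393·0.19 + 0.3885·0.08
      = 0.013468 + 0.03528 + 0.143604 + 0.07467 + 0.03108 = 0.298102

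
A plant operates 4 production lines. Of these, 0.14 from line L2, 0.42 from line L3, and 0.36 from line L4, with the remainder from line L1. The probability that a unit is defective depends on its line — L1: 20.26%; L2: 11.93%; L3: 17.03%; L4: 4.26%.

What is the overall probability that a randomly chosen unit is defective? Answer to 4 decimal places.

P(D) ≈ 0.1198

P(L1) = 1 − (0.14 + 0.42 + 0.36) = 0.08.
P(D) = P(D|L1)·P(L1) + P(D|L2)·P(L2) + P(D|L3)·P(L3) + P(D|L4)·P(L4)
      = 0.2026·0.08 + 0.1193·0.14 + 0.1703·0.42 + 0.0426·0.36
      = 0.016208 + 0.016702 + 0.071526 + 0.015336 = 0.119772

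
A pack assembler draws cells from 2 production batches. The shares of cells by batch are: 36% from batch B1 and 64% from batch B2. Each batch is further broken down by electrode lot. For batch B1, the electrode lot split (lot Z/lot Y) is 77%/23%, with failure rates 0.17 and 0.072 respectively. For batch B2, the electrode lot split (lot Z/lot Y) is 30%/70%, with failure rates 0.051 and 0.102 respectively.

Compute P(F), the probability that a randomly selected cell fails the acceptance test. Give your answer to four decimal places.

P(F|B1) = 0.77·0.17 + 0.23·0.072 = 0.1309 + 0.01656 = 0.14746
P(F|B2) = 0.3·0.051 + 0.7·0.102 = 0.0153 + 0.0714 = 0.0867
By total probability over the outer partition,
P(F) = 0.36·0.14746 + 0.64·0.0867
      = 0.0530856 + 0.055488 = 0.1085736

0.1086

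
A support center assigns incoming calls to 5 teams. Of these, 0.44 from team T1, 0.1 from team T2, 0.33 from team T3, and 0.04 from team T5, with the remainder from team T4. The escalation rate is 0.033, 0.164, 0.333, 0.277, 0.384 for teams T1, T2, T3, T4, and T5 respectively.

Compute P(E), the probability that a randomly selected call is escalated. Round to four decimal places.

P(T4) = 1 − (0.44 + 0.1 + 0.33 + 0.04) = 0.09.
Using total probability over the partition,
P(E) = P(E|T1)·P(T1) + P(E|T2)·P(T2) + P(E|T3)·P(T3) + P(E|T4)·P(T4) + P(E|T5)·P(T5)
      = 0.033·0.44 + 0.164·0.1 + 0.333·0.33 + 0.277·0.09 + 0.384·0.04
      = 0.01452 + 0.0164 + 0.10989 + 0.02493 + 0.01536 = 0.1811

P(E) ≈ 0.1811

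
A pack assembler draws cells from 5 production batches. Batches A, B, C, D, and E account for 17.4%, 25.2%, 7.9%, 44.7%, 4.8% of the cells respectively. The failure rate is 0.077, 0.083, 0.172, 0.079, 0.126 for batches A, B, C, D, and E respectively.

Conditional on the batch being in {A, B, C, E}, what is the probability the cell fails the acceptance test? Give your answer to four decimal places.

P(F|S) ≈ 0.0976

Let S = {A, B, C, E}.
P(S) = 0.174 + 0.252 + 0.079 + 0.048 = 0.553.
P(F ∩ S) = 0.077·0.174 + 0.083·0.252 + 0.172·0.079 + 0.126·0.048 = 0.013398 + 0.020916 + 0.013588 + 0.006048 = 0.05395.
P(F | S) = 0.05395 / 0.553 = 0.097559…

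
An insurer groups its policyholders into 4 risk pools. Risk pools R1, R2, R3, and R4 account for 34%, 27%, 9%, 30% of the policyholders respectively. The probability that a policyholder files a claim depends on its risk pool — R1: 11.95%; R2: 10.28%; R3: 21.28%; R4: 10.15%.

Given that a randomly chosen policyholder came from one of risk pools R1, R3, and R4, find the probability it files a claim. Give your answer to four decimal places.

Let S = {R1, R3, R4}.
P(S) = 0.34 + 0.09 + 0.3 = 0.73.
P(C ∩ S) = 0.1195·0.34 + 0.2128·0.09 + 0.1015·0.3 = 0.04063 + 0.019152 + 0.03045 = 0.090232.
P(C | S) = 0.090232 / 0.73 = 0.123605…

0.1236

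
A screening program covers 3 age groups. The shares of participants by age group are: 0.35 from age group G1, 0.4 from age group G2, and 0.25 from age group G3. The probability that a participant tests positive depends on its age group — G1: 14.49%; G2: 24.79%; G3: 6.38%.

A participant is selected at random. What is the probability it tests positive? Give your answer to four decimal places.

By the law of total probability,
P(T) = P(T|G1)·P(G1) + P(T|G2)·P(G2) + P(T|G3)·P(G3)
      = 0.1449·0.35 + 0.2479·0.4 + 0.0638·0.25
      = 0.050715 + 0.09916 + 0.01595 = 0.165825

P(T) ≈ 0.1658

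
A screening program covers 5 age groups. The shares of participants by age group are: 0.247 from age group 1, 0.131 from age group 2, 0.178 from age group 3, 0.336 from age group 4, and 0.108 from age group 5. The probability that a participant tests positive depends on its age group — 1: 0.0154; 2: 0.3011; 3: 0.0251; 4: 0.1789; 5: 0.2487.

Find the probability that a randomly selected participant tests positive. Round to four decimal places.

P(T) = P(T|1)·P(1) + P(T|2)·P(2) + P(T|3)·P(3) + P(T|4)·P(4) + P(T|5)·P(5)
      = 0.0154·0.247 + 0.3011·0.131 + 0.0251·0.178 + 0.1789·0.336 + 0.2487·0.108
      = 0.0038038 + 0.0394441 + 0.0044678 + 0.0601104 + 0.0268596 = 0.1346857

P(T) ≈ 0.1347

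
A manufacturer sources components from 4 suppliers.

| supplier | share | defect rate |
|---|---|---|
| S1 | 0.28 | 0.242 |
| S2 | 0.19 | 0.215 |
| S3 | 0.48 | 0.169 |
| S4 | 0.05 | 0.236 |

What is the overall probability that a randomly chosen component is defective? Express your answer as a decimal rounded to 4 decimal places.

0.2015

P(D) = P(D|S1)·P(S1) + P(D|S2)·P(S2) + P(D|S3)·P(S3) + P(D|S4)·P(S4)
      = 0.242·0.28 + 0.215·0.19 + 0.169·0.48 + 0.236·0.05
      = 0.06776 + 0.04085 + 0.08112 + 0.0118 = 0.20153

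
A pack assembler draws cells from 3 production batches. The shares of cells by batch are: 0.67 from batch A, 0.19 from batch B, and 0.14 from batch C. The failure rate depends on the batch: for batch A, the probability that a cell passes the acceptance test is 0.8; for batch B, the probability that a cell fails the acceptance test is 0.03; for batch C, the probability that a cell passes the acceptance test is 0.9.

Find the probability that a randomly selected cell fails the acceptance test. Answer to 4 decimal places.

P(F|A) = 1 − 0.8 = 0.2.
P(F|C) = 1 − 0.9 = 0.1.
P(F) = P(F|A)·P(A) + P(F|B)·P(B) + P(F|C)·P(C)
      = 0.2·0.67 + 0.03·0.19 + 0.1·0.14
      = 0.134 + 0.0057 + 0.014 = 0.1537

P(F) ≈ 0.1537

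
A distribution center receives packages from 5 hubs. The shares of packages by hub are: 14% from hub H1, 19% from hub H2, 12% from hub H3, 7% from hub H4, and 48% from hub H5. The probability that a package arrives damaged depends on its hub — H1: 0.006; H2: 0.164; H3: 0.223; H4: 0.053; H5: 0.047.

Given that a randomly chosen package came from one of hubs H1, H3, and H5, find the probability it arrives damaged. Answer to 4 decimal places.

Let S = {H1, H3, H5}.
P(S) = 0.14 + 0.12 + 0.48 = 0.74.
P(D ∩ S) = 0.006·0.14 + 0.223·0.12 + 0.047·0.48 = 0.00084 + 0.02676 + 0.02256 = 0.05016.
P(D | S) = 0.05016 / 0.74 = 0.067784…

P(D|S) ≈ 0.0678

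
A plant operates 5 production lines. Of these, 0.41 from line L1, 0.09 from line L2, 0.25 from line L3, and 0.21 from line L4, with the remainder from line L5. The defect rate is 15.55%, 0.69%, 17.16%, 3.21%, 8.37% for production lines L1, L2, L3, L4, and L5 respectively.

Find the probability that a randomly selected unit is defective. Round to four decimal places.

0.1174

P(L5) = 1 − (0.41 + 0.09 + 0.25 + 0.21) = 0.04.
Using total probability over the partition,
P(D) = P(D|L1)·P(L1) + P(D|L2)·P(L2) + P(D|L3)·P(L3) + P(D|L4)·P(L4) + P(D|L5)·P(L5)
      = 0.1555·0.41 + 0.0069·0.09 + 0.1716·0.25 + 0.0321·0.21 + 0.0837·0.04
      = 0.063755 + 0.000621 + 0.0429 + 0.006741 + 0.003348 = 0.117365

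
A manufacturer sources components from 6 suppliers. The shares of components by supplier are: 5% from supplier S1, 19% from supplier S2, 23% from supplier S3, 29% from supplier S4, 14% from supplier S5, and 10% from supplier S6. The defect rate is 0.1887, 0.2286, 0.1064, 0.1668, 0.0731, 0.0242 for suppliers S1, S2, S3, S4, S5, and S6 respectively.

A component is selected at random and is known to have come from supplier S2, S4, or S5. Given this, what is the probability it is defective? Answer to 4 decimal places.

Let S = {S2, S4, S5}.
P(S) = 0.19 + 0.29 + 0.14 = 0.62.
P(D ∩ S) = 0.2286·0.19 + 0.1668·0.29 + 0.0731·0.14 = 0.043434 + 0.048372 + 0.010234 = 0.10204.
P(D | S) = 0.10204 / 0.62 = 0.164581…

0.1646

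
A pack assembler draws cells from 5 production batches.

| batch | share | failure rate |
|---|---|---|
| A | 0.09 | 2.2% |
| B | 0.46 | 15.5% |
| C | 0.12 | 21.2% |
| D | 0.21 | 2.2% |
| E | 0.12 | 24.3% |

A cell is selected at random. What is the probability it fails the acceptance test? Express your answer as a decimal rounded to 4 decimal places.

By the law of total probability,
P(F) = P(F|A)·P(A) + P(F|B)·P(B) + P(F|C)·P(C) + P(F|D)·P(D) + P(F|E)·P(E)
      = 0.022·0.09 + 0.155·0.46 + 0.212·0.12 + 0.022·0.21 + 0.243·0.12
      = 0.00198 + 0.0713 + 0.02544 + 0.00462 + 0.02916 = 0.1325

P(F) ≈ 0.1325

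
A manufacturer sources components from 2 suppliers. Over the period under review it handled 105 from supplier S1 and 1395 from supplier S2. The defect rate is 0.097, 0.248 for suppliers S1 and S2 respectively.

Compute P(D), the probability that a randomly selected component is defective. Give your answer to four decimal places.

Total: 105 + 1395 = 1500.
P(S1) = 105/1500 = 0.07. P(S2) = 1395/1500 = 0.93.
P(D) = P(D|S1)·P(S1) + P(D|S2)·P(S2)
      = 0.097·0.07 + 0.248·0.93
      = 0.00679 + 0.23064 = 0.23743

P(D) ≈ 0.2374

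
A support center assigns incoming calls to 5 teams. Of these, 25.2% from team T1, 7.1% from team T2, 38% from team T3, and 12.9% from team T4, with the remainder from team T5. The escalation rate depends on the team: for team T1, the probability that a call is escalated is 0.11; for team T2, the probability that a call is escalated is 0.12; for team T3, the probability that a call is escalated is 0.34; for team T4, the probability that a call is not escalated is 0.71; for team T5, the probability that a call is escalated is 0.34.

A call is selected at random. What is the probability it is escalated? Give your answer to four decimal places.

P(E) ≈ 0.2600

P(T5) = 1 − (0.252 + 0.071 + 0.38 + 0.129) = 0.168.
P(E|T4) = 1 − 0.71 = 0.29.
Using total probability over the partition,
P(E) = P(E|T1)·P(T1) + P(E|T2)·P(T2) + P(E|T3)·P(T3) + P(E|T4)·P(T4) + P(E|T5)·P(T5)
      = 0.11·0.252 + 0.12·0.071 + 0.34·0.38 + 0.29·0.129 + 0.34·0.168
      = 0.02772 + 0.00852 + 0.1292 + 0.03741 + 0.05712 = 0.25997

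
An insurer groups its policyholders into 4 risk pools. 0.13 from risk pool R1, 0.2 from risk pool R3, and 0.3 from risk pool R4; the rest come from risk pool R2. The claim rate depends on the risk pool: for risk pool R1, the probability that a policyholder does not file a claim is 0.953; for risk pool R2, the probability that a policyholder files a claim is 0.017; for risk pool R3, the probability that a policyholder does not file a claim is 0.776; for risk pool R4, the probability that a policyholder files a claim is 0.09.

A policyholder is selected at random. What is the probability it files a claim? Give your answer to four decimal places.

P(R2) = 1 − (0.13 + 0.2 + 0.3) = 0.37.
P(C|R1) = 1 − 0.953 = 0.047.
P(C|R3) = 1 − 0.776 = 0.224.
P(C) = P(C|R1)·P(R1) + P(C|R2)·P(R2) + P(C|R3)·P(R3) + P(C|R4)·P(R4)
      = 0.047·0.13 + 0.017·0.37 + 0.224·0.2 + 0.09·0.3
      = 0.00611 + 0.00629 + 0.0448 + 0.027 = 0.0842

P(C) ≈ 0.0842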